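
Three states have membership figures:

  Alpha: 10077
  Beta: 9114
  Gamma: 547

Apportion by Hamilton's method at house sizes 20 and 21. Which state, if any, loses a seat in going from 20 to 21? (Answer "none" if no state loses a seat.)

Gamma

At 20 seats: Alpha 10, Beta 9, Gamma 1.
At 21 seats: Alpha 11, Beta 10, Gamma 0.
Gamma drops from 1 to 0.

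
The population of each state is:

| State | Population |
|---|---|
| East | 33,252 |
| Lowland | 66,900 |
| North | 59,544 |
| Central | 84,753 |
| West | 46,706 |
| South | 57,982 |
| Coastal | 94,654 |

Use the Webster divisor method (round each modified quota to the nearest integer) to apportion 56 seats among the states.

East=4, Lowland=8, North=8, Central=11, West=6, South=7, Coastal=12

Standard divisor 443791/56 ≈ 7924.839; standard quotas: East 4.196, Lowland 8.442, North 7.514, Central 10.695, West 5.894, South 7.316, Coastal 11.944.
Rounding to the nearest integer gives East 4, Lowland 8, North 8, Central 11, West 6, South 7, Coastal 12 — total 56, matching the house size, so no adjustment is needed.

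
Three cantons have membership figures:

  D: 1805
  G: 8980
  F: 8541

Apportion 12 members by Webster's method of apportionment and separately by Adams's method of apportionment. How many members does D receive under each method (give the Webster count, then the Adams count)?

Webster: D 1, G 6, F 5.
Adams: D 2, G 5, F 5.
D gets 1 under Webster and 2 under Adams.

1 and 2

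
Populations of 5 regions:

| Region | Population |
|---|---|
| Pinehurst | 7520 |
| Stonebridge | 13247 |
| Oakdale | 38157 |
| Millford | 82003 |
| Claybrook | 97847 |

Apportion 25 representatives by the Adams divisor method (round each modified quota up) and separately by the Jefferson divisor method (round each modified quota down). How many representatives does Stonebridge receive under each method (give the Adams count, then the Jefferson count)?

2 and 1

Adams: Pinehurst 1, Stonebridge 2, Oakdale 4, Millford 8, Claybrook 10.
Jefferson: Pinehurst 0, Stonebridge 1, Oakdale 4, Millford 9, Claybrook 11.
Stonebridge gets 2 under Adams and 1 under Jefferson.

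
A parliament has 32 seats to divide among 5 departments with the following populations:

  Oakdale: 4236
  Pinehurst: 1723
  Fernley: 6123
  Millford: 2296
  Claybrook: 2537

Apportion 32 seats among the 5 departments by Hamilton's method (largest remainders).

Oakdale 8; Pinehurst 3; Fernley 12; Millford 4; Claybrook 5

The standard divisor is 16915/32 ≈ 528.594.
Standard quotas: Oakdale 8.0137, Pinehurst 3.2596, Fernley 11.5836, Millford 4.3436, Claybrook 4.7995.
Lower quotas: Oakdale 8, Pinehurst 3, Fernley 11, Millford 4, Claybrook 4 (sum 30, leaving 2 seats).
Remainders in descending order: Claybrook 0.7995, Fernley 0.5836, Millford 0.3436, Pinehurst 0.2596, Oakdale 0.0137.
Largest remainders: Claybrook, Fernley receive the extra seats.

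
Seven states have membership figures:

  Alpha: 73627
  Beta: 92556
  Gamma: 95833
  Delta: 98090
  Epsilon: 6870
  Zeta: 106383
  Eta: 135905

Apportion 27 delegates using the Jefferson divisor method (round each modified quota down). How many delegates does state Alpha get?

Standard divisor 609264/27 ≈ 22565.333; standard quotas: Alpha 3.263, Beta 4.102, Gamma 4.247, Delta 4.347, Epsilon 0.304, Zeta 4.714, Eta 6.023.
Rounding down gives 3, 4, 4, 4, 0, 4, 6 = 25 seats, so the divisor must be adjusted.
With modified divisor 19500: modified quotas Alpha 3.776, Beta 4.746, Gamma 4.915, Delta 5.030, Epsilon 0.352, Zeta 5.456, Eta 6.969.
Rounding down: Alpha 3, Beta 4, Gamma 4, Delta 5, Epsilon 0, Zeta 5, Eta 6 (total 27).
Alpha receives 3.

3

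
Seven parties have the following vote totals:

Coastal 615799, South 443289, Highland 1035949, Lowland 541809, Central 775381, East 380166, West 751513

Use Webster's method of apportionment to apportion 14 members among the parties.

Coastal 2; South 1; Highland 3; Lowland 2; Central 3; East 1; West 2

Standard divisor 4543906/14 ≈ 324564.714; standard quotas: Coastal 1.897, South 1.366, Highland 3.192, Lowland 1.669, Central 2.389, East 1.171, West 2.315.
Rounding to the nearest integer gives 2, 1, 3, 2, 2, 1, 2 = 13 seats, so the divisor must be adjusted.
With modified divisor 305400: modified quotas Coastal 2.016, South 1.452, Highland 3.392, Lowland 1.774, Central 2.539, East 1.245, West 2.461.
Rounding to the nearest integer: Coastal 2, South 1, Highland 3, Lowland 2, Central 3, East 1, West 2 (total 14).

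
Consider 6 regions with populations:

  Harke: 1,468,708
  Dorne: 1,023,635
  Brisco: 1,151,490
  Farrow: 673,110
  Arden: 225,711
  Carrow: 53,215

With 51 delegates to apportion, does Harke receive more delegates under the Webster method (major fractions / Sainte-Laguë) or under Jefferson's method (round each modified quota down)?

Webster: Harke 16, Dorne 11, Brisco 13, Farrow 7, Arden 3, Carrow 1.
Jefferson: Harke 17, Dorne 12, Brisco 13, Farrow 7, Arden 2, Carrow 0.
Harke gets 16 under Webster and 17 under Jefferson.

Jefferson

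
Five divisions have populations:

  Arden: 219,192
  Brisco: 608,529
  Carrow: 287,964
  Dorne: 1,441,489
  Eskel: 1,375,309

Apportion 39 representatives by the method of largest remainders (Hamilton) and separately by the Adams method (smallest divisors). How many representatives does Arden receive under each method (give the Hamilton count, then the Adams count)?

2 and 3

Hamilton: Arden 2, Brisco 6, Carrow 3, Dorne 14, Eskel 14.
Adams: Arden 3, Brisco 6, Carrow 3, Dorne 14, Eskel 13.
Arden gets 2 under Hamilton and 3 under Adams.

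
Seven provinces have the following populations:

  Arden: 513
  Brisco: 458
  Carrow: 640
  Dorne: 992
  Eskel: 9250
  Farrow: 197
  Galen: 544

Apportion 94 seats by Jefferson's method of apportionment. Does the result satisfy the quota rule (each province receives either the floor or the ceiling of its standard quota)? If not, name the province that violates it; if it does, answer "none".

Standard quotas: Arden 3.829, Brisco 3.418, Carrow 4.777, Dorne 7.404, Eskel 69.041, Farrow 1.470, Galen 4.060.
Jefferson allocation: Arden 3, Brisco 3, Carrow 4, Dorne 7, Eskel 72, Farrow 1, Galen 4.
Eskel has quota 69.041 (lower 69, upper 70) but receives 72 — outside the quota interval.

Eskel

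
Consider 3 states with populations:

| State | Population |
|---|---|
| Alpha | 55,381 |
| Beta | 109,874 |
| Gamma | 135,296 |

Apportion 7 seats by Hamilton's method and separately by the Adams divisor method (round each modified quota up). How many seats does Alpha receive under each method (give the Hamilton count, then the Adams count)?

Hamilton: Alpha 1, Beta 3, Gamma 3.
Adams: Alpha 2, Beta 2, Gamma 3.
Alpha gets 1 under Hamilton and 2 under Adams.

1 and 2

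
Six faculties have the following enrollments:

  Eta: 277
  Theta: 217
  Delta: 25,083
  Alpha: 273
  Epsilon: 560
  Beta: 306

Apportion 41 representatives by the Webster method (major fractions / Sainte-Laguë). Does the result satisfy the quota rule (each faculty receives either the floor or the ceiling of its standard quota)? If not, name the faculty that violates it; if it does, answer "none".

Standard quotas: Eta 0.425, Theta 0.333, Delta 38.494, Alpha 0.419, Epsilon 0.859, Beta 0.470.
Webster allocation: Eta 0, Theta 0, Delta 40, Alpha 0, Epsilon 1, Beta 0.
Delta has quota 38.494 (lower 38, upper 39) but receives 40 — outside the quota interval.

Delta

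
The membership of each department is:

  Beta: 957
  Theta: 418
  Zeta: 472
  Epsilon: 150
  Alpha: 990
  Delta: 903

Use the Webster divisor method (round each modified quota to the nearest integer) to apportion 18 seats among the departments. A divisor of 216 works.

Beta 4, Theta 2, Zeta 2, Epsilon 1, Alpha 5, Delta 4

With modified divisor 216: modified quotas Beta 4.431, Theta 1.935, Zeta 2.185, Epsilon 0.694, Alpha 4.583, Delta 4.181.
Rounding to the nearest integer: Beta 4, Theta 2, Zeta 2, Epsilon 1, Alpha 5, Delta 4 (total 18).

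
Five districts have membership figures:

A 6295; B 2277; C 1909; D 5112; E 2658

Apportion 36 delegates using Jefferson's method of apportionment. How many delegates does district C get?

Standard divisor 18251/36 ≈ 506.972; standard quotas: A 12.417, B 4.491, C 3.765, D 10.083, E 5.243.
Rounding down gives 12, 4, 3, 10, 5 = 34 seats, so the divisor must be adjusted.
With modified divisor 470: modified quotas A 13.394, B 4.845, C 4.062, D 10.877, E 5.655.
Rounding down: A 13, B 4, C 4, D 10, E 5 (total 36).
C receives 4.

4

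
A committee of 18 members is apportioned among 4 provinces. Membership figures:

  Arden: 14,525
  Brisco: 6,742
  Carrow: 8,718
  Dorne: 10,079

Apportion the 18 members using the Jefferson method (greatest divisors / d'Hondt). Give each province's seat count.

Arden 7; Brisco 3; Carrow 4; Dorne 4

Standard divisor 40064/18 ≈ 2225.778; standard quotas: Arden 6.526, Brisco 3.029, Carrow 3.917, Dorne 4.528.
Rounding down gives 6, 3, 3, 4 = 16 seats, so the divisor must be adjusted.
With modified divisor 2050: modified quotas Arden 7.085, Brisco 3.289, Carrow 4.253, Dorne 4.917.
Rounding down: Arden 7, Brisco 3, Carrow 4, Dorne 4 (total 18).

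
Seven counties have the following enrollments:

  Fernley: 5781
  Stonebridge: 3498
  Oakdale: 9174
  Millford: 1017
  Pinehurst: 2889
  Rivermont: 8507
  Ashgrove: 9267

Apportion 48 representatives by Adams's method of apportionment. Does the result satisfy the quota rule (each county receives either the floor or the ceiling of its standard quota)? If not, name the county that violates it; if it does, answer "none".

Standard quotas: Fernley 6.914, Stonebridge 4.184, Oakdale 10.972, Millford 1.216, Pinehurst 3.455, Rivermont 10.175, Ashgrove 11.084.
Adams allocation: Fernley 7, Stonebridge 4, Oakdale 10, Millford 2, Pinehurst 4, Rivermont 10, Ashgrove 11.
Every allocation lies between the lower and upper quota.

none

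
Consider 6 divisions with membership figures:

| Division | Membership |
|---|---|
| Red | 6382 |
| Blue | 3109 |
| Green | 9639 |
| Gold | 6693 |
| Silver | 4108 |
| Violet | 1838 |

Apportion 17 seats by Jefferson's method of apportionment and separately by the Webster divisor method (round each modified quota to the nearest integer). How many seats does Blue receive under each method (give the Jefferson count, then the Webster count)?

1 and 2

Jefferson: Red 3, Blue 1, Green 6, Gold 4, Silver 2, Violet 1.
Webster: Red 3, Blue 2, Green 5, Gold 4, Silver 2, Violet 1.
Blue gets 1 under Jefferson and 2 under Webster.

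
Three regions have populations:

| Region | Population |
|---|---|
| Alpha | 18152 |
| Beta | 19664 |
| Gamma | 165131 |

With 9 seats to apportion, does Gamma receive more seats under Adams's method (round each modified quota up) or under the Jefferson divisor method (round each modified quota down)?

Adams: Alpha 1, Beta 1, Gamma 7.
Jefferson: Alpha 0, Beta 1, Gamma 8.
Gamma gets 7 under Adams and 8 under Jefferson.

Jefferson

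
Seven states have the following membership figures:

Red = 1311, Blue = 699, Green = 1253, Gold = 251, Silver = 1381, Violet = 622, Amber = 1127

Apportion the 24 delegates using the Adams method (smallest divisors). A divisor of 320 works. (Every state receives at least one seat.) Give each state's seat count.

With modified divisor 320: modified quotas Red 4.097, Blue 2.184, Green 3.916, Gold 0.784, Silver 4.316, Violet 1.944, Amber 3.522.
Rounding up: Red 5, Blue 3, Green 4, Gold 1, Silver 5, Violet 2, Amber 4 (total 24).

Red=5, Blue=3, Green=4, Gold=1, Silver=5, Violet=2, Amber=4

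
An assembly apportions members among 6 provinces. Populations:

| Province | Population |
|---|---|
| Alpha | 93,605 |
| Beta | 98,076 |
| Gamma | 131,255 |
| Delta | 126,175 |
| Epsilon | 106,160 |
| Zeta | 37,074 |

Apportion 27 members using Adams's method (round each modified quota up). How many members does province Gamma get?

6

Standard divisor 592345/27 ≈ 21938.704; standard quotas: Alpha 4.267, Beta 4.470, Gamma 5.983, Delta 5.751, Epsilon 4.839, Zeta 1.690.
Rounding up gives 5, 5, 6, 6, 5, 2 = 29 seats, so the divisor must be adjusted.
With modified divisor 24900: modified quotas Alpha 3.759, Beta 3.939, Gamma 5.271, Delta 5.067, Epsilon 4.263, Zeta 1.489.
Rounding up: Alpha 4, Beta 4, Gamma 6, Delta 6, Epsilon 5, Zeta 2 (total 27).
Gamma receives 6.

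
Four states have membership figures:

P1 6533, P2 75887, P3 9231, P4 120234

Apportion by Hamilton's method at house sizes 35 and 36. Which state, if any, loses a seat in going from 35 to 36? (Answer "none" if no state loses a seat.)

none

At 35 seats: P1 1, P2 13, P3 1, P4 20.
At 36 seats: P1 1, P2 13, P3 2, P4 20.
No state's allocation decreased.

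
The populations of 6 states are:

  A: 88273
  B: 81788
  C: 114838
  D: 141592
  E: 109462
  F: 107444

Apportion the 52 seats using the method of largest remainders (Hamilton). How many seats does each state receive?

A 7; B 7; C 9; D 11; E 9; F 9

Standard divisor: 643397 ÷ 52 ≈ 12373.019.
Standard quotas: A 7.1343, B 6.6102, C 9.2813, D 11.4436, E 8.8468, F 8.6837.
Lower quotas: A 7, B 6, C 9, D 11, E 8, F 8 (sum 49, leaving 3 seats).
Remainders in descending order: E 0.8468, F 0.6837, B 0.6102, D 0.4436, C 0.2813, A 0.1343.
Largest remainders: E, F, B receive the extra seats.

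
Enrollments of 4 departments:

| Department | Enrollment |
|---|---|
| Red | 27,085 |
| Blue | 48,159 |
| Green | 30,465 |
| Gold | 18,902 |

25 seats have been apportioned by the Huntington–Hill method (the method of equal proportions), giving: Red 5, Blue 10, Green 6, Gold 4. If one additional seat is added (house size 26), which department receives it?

Red

Priority for the next seat is population ÷ (√(s·(s+1))).
Priorities: Red 4945.022, Blue 4591.780, Green 4700.852, Gold 4226.616.
Highest priority: Red.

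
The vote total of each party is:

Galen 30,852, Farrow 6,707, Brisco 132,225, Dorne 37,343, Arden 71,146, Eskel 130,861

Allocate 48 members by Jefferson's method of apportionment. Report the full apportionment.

Standard divisor 409134/48 ≈ 8523.625; standard quotas: Galen 3.620, Farrow 0.787, Brisco 15.513, Dorne 4.381, Arden 8.347, Eskel 15.353.
Rounding down gives 3, 0, 15, 4, 8, 15 = 45 seats, so the divisor must be adjusted.
With modified divisor 7800: modified quotas Galen 3.955, Farrow 0.860, Brisco 16.952, Dorne 4.788, Arden 9.121, Eskel 16.777.
Rounding down: Galen 3, Farrow 0, Brisco 16, Dorne 4, Arden 9, Eskel 16 (total 48).

Galen 3, Farrow 0, Brisco 16, Dorne 4, Arden 9, Eskel 16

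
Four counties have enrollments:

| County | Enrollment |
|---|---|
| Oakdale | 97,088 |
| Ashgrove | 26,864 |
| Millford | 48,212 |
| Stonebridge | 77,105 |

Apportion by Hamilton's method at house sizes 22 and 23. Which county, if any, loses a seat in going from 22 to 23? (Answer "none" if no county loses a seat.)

none

At 22 seats: Oakdale 9, Ashgrove 2, Millford 4, Stonebridge 7.
At 23 seats: Oakdale 9, Ashgrove 3, Millford 4, Stonebridge 7.
No county's allocation decreased.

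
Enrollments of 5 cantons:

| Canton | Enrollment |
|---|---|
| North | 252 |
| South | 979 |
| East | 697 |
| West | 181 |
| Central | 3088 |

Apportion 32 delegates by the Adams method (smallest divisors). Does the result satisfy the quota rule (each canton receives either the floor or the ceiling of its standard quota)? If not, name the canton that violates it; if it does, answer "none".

Central

Standard quotas: North 1.552, South 6.028, East 4.292, West 1.114, Central 19.014.
Adams allocation: North 2, South 6, East 4, West 2, Central 18.
Central has quota 19.014 (lower 19, upper 20) but receives 18 — outside the quota interval.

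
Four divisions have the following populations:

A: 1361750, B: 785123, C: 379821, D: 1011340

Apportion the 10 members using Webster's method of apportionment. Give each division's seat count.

A 4, B 2, C 1, D 3

Standard divisor 3538034/10 ≈ 353803.4; standard quotas: A 3.849, B 2.219, C 1.074, D 2.858.
Rounding to the nearest integer gives A 4, B 2, C 1, D 3 — total 10, matching the house size, so no adjustment is needed.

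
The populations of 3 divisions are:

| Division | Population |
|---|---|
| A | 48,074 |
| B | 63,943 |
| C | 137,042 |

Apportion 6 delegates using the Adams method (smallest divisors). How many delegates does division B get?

2

Standard divisor 249059/6 ≈ 41509.833; standard quotas: A 1.158, B 1.540, C 3.301.
Rounding up gives 2, 2, 4 = 8 seats, so the divisor must be adjusted.
With modified divisor 56000: modified quotas A 0.858, B 1.142, C 2.447.
Rounding up: A 1, B 2, C 3 (total 6).
B receives 2.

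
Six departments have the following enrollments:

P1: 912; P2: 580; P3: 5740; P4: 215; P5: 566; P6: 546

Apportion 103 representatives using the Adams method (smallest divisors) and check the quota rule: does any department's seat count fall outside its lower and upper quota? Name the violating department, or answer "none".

P3

Standard quotas: P1 10.975, P2 6.980, P3 69.076, P4 2.587, P5 6.811, P6 6.571.
Adams allocation: P1 11, P2 7, P3 68, P4 3, P5 7, P6 7.
P3 has quota 69.076 (lower 69, upper 70) but receives 68 — outside the quota interval.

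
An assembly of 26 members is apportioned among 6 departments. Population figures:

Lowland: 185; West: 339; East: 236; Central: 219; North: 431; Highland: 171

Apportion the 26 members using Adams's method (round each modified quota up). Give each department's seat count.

Lowland 3; West 5; East 4; Central 4; North 7; Highland 3

Standard divisor 1581/26 ≈ 60.808; standard quotas: Lowland 3.042, West 5.575, East 3.881, Central 3.602, North 7.088, Highland 2.812.
Rounding up gives 4, 6, 4, 4, 8, 3 = 29 seats, so the divisor must be adjusted.
With modified divisor 70: modified quotas Lowland 2.643, West 4.843, East 3.371, Central 3.129, North 6.157, Highland 2.443.
Rounding up: Lowland 3, West 5, East 4, Central 4, North 7, Highland 3 (total 26).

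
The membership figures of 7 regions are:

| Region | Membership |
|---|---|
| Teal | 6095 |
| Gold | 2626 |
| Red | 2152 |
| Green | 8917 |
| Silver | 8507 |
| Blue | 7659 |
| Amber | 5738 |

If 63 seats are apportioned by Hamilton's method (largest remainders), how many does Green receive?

Total 41694; standard divisor 41694/63 ≈ 661.81.
Standard quotas: Teal 9.2096, Gold 3.9679, Red 3.2517, Green 13.4737, Silver 12.8542, Blue 11.5728, Amber 8.6702.
Lower quotas: Teal 9, Gold 3, Red 3, Green 13, Silver 12, Blue 11, Amber 8 (sum 59, leaving 4 seats).
Remainders in descending order: Gold 0.9679, Silver 0.8542, Amber 0.6702, Blue 0.5728, Green 0.4737, Red 0.2517, Teal 0.2096.
Largest remainders: Gold, Silver, Amber, Blue receive the extra seats.
Green receives 13.

13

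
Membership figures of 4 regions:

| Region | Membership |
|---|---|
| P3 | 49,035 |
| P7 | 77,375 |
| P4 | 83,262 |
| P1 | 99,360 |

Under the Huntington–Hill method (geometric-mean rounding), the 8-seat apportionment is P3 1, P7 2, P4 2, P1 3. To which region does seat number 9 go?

Priority for the next seat is population ÷ (√(s·(s+1))).
Priorities: P3 34672.981, P7 31588.211, P4 33991.569, P1 28682.761.
Highest priority: P3.

P3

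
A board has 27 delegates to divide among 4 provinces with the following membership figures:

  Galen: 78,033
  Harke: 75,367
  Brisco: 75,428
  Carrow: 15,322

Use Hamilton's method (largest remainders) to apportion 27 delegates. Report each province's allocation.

Galen: 9, Harke: 8, Brisco: 8, Carrow: 2

The standard divisor is 244150/27 ≈ 9042.593.
Standard quotas: Galen 8.6295, Harke 8.3347, Brisco 8.3414, Carrow 1.6944.
Lower quotas: Galen 8, Harke 8, Brisco 8, Carrow 1 (sum 25, leaving 2 seats).
Remainders in descending order: Carrow 0.6944, Galen 0.6295, Brisco 0.3414, Harke 0.3347.
The surplus seats go to Carrow, Galen.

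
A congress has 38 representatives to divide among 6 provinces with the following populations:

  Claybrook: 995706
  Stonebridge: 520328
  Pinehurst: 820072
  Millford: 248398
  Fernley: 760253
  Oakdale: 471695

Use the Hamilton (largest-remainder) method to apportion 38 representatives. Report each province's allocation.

Claybrook=10, Stonebridge=5, Pinehurst=8, Millford=2, Fernley=8, Oakdale=5

Total 3816452; standard divisor 3816452/38 ≈ 100432.947.
Standard quotas: Claybrook 9.9141, Stonebridge 5.1808, Pinehurst 8.1654, Millford 2.4733, Fernley 7.5698, Oakdale 4.6966.
Lower quotas: Claybrook 9, Stonebridge 5, Pinehurst 8, Millford 2, Fernley 7, Oakdale 4 (sum 35, leaving 3 seats).
Remainders in descending order: Claybrook 0.9141, Oakdale 0.6966, Fernley 0.5698, Millford 0.4733, Stonebridge 0.1808, Pinehurst 0.1654.
Largest remainders: Claybrook, Oakdale, Fernley receive the extra seats.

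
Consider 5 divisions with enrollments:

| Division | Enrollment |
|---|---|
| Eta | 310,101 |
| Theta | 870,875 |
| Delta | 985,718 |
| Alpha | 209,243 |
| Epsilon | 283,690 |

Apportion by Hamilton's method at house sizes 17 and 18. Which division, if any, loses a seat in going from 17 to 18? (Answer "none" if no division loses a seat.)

none

At 17 seats: Eta 2, Theta 6, Delta 6, Alpha 1, Epsilon 2.
At 18 seats: Eta 2, Theta 6, Delta 7, Alpha 1, Epsilon 2.
No division's allocation decreased.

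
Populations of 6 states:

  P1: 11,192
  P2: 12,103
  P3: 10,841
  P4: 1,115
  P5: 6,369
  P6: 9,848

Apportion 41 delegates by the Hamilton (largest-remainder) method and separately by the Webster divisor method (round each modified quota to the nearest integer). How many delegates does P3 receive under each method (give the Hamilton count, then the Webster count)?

8 and 9

Hamilton: P1 9, P2 10, P3 8, P4 1, P5 5, P6 8.
Webster: P1 9, P2 9, P3 9, P4 1, P5 5, P6 8.
P3 gets 8 under Hamilton and 9 under Webster.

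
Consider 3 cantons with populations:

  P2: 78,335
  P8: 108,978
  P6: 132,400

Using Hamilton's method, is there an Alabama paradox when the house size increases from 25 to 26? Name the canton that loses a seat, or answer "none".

At 25 seats: P2 6, P8 9, P6 10.
At 26 seats: P2 6, P8 9, P6 11.
No canton's allocation decreased.

none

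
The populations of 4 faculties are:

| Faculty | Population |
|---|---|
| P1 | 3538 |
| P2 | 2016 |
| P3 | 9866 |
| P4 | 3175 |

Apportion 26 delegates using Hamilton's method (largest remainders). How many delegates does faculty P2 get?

3

Standard divisor: 18595 ÷ 26 ≈ 715.192.
Standard quotas: P1 4.9469, P2 2.8188, P3 13.7949, P4 4.4394.
Lower quotas: P1 4, P2 2, P3 13, P4 4 (sum 23, leaving 3 seats).
Remainders in descending order: P1 0.9469, P2 0.8188, P3 0.7949, P4 0.4394.
The surplus seats go to P1, P2, P3.
P2 receives 3.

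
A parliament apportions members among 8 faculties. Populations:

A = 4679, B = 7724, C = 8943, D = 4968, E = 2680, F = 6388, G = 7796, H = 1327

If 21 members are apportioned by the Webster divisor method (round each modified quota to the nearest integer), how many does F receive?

3

Standard divisor 44505/21 ≈ 2119.286; standard quotas: A 2.208, B 3.645, C 4.220, D 2.344, E 1.265, F 3.014, G 3.679, H 0.626.
Rounding to the nearest integer gives A 2, B 4, C 4, D 2, E 1, F 3, G 4, H 1 — total 21, matching the house size, so no adjustment is needed.
F receives 3.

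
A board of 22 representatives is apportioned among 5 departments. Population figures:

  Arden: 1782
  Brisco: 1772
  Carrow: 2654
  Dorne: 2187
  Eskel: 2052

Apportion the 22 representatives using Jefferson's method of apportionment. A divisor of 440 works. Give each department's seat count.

With modified divisor 440: modified quotas Arden 4.050, Brisco 4.027, Carrow 6.032, Dorne 4.970, Eskel 4.664.
Rounding down: Arden 4, Brisco 4, Carrow 6, Dorne 4, Eskel 4 (total 22).

Arden 4; Brisco 4; Carrow 6; Dorne 4; Eskel 4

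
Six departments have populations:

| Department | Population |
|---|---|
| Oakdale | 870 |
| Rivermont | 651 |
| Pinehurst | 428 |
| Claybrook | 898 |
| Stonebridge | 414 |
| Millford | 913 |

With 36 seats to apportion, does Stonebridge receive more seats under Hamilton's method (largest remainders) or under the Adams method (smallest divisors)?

Adams

Hamilton: Oakdale 7, Rivermont 6, Pinehurst 4, Claybrook 8, Stonebridge 3, Millford 8.
Adams: Oakdale 7, Rivermont 6, Pinehurst 4, Claybrook 7, Stonebridge 4, Millford 8.
Stonebridge gets 3 under Hamilton and 4 under Adams.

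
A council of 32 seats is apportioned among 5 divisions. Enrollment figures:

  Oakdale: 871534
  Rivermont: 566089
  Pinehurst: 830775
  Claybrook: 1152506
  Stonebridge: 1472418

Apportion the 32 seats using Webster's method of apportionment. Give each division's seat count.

Standard divisor 4893322/32 ≈ 152916.312; standard quotas: Oakdale 5.699, Rivermont 3.702, Pinehurst 5.433, Claybrook 7.537, Stonebridge 9.629.
Rounding to the nearest integer gives 6, 4, 5, 8, 10 = 33 seats, so the divisor must be adjusted.
With modified divisor 154300: modified quotas Oakdale 5.648, Rivermont 3.669, Pinehurst 5.384, Claybrook 7.469, Stonebridge 9.543.
Rounding to the nearest integer: Oakdale 6, Rivermont 4, Pinehurst 5, Claybrook 7, Stonebridge 10 (total 32).

Oakdale 6; Rivermont 4; Pinehurst 5; Claybrook 7; Stonebridge 10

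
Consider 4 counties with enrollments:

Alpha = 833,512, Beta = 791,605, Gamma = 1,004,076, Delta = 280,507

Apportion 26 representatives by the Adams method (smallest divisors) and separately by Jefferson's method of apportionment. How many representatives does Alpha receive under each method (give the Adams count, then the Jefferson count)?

7 and 8

Adams: Alpha 7, Beta 7, Gamma 9, Delta 3.
Jefferson: Alpha 8, Beta 7, Gamma 9, Delta 2.
Alpha gets 7 under Adams and 8 under Jefferson.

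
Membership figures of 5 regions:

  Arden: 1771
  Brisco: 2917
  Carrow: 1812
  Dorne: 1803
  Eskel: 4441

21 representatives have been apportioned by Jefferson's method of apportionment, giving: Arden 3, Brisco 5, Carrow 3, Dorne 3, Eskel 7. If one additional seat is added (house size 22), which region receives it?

Priority for the next seat is population ÷ (current seats + 1).
Priorities: Arden 442.750, Brisco 486.167, Carrow 453.000, Dorne 450.750, Eskel 555.125.
Highest priority: Eskel.

Eskel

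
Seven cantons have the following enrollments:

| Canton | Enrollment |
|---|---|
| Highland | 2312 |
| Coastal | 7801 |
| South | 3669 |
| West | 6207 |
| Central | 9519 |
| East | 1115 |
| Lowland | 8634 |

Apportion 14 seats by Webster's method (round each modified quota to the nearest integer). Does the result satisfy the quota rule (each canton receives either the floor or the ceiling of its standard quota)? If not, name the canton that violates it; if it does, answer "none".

Standard quotas: Highland 0.825, Coastal 2.782, South 1.308, West 2.214, Central 3.395, East 0.398, Lowland 3.079.
Webster allocation: Highland 1, Coastal 3, South 1, West 2, Central 4, East 0, Lowland 3.
Every allocation lies between the lower and upper quota.

none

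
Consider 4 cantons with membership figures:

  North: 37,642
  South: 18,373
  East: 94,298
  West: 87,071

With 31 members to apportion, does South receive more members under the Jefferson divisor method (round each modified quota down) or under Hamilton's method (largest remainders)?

Hamilton

Jefferson: North 5, South 2, East 12, West 12.
Hamilton: North 5, South 3, East 12, West 11.
South gets 2 under Jefferson and 3 under Hamilton.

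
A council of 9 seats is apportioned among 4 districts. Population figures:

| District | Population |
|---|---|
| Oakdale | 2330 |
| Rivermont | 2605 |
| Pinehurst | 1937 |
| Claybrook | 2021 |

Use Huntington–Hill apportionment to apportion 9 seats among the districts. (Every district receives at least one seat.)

Oakdale=2, Rivermont=3, Pinehurst=2, Claybrook=2

With divisor 1007: modified quotas Oakdale 2.314, Rivermont 2.587, Pinehurst 1.924, Claybrook 2.007.
Geometric-mean thresholds: Oakdale √(2·3)=2.449, Rivermont √(2·3)=2.449, Pinehurst √(1·2)=1.414, Claybrook √(2·3)=2.449.
Each quota rounded against its threshold gives Oakdale 2, Rivermont 3, Pinehurst 2, Claybrook 2 (total 9).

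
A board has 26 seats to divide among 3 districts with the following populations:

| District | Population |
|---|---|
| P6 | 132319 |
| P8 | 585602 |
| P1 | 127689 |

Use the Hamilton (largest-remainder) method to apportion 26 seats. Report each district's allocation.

P6=4, P8=18, P1=4

The standard divisor is 845610/26 ≈ 32523.462.
Standard quotas: P6 4.0684, P8 18.0055, P1 3.9261.
Lower quotas: P6 4, P8 18, P1 3 (sum 25, leaving 1 seat).
Remainders in descending order: P1 0.9261, P6 0.0684, P8 0.0055.
The surplus seat goes to P1.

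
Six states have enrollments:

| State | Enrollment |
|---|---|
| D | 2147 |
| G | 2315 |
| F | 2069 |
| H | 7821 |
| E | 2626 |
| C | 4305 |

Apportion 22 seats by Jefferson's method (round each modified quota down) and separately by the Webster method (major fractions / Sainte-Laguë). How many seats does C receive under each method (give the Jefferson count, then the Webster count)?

Jefferson: D 2, G 2, F 2, H 9, E 3, C 4.
Webster: D 2, G 2, F 2, H 8, E 3, C 5.
C gets 4 under Jefferson and 5 under Webster.

4 and 5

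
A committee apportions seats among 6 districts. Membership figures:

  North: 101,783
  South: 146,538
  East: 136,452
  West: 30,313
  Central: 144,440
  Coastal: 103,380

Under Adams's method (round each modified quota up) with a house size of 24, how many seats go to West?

1

Standard divisor 662906/24 ≈ 27621.083; standard quotas: North 3.685, South 5.305, East 4.940, West 1.097, Central 5.229, Coastal 3.743.
Rounding up gives 4, 6, 5, 2, 6, 4 = 27 seats, so the divisor must be adjusted.
With modified divisor 32100: modified quotas North 3.171, South 4.565, East 4.251, West 0.944, Central 4.500, Coastal 3.221.
Rounding up: North 4, South 5, East 5, West 1, Central 5, Coastal 4 (total 24).
West receives 1.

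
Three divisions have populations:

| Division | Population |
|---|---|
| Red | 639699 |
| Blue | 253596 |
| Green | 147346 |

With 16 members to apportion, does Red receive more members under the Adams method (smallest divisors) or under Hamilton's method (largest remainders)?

Adams: Red 9, Blue 4, Green 3.
Hamilton: Red 10, Blue 4, Green 2.
Red gets 9 under Adams and 10 under Hamilton.

Hamilton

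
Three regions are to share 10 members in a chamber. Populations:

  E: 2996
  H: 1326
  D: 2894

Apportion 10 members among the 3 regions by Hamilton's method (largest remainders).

The standard divisor is 7216/10 ≈ 721.6.
Standard quotas: E 4.152, H 1.838, D 4.011.
Lower quotas: E 4, H 1, D 4 (sum 9, leaving 1 seat).
Remainders in descending order: H 0.838, E 0.152, D 0.011.
The surplus seat goes to H.

E 4; H 2; D 4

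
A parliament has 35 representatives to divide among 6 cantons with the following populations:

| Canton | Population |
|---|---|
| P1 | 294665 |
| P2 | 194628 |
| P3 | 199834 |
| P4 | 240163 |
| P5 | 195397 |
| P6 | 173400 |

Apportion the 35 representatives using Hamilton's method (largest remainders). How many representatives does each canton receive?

Total 1298087; standard divisor 1298087/35 ≈ 37088.2.
Standard quotas: P1 7.9450, P2 5.2477, P3 5.3881, P4 6.4755, P5 5.2684, P6 4.6753.
Lower quotas: P1 7, P2 5, P3 5, P4 6, P5 5, P6 4 (sum 32, leaving 3 seats).
Remainders in descending order: P1 0.9450, P6 0.6753, P4 0.4755, P3 0.3881, P5 0.2684, P2 0.2477.
Largest remainders: P1, P6, P4 receive the extra seats.

P1=8, P2=5, P3=5, P4=7, P5=5, P6=5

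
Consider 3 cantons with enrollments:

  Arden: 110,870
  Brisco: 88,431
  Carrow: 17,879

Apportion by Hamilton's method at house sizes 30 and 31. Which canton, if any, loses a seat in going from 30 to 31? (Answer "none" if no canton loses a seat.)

Carrow

At 30 seats: Arden 15, Brisco 12, Carrow 3.
At 31 seats: Arden 16, Brisco 13, Carrow 2.
Carrow drops from 3 to 2.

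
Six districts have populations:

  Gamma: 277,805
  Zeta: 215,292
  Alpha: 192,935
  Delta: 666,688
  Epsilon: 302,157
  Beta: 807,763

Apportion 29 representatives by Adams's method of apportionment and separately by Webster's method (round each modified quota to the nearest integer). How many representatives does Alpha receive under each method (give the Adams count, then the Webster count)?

3 and 2

Adams: Gamma 3, Zeta 3, Alpha 3, Delta 7, Epsilon 4, Beta 9.
Webster: Gamma 3, Zeta 3, Alpha 2, Delta 8, Epsilon 4, Beta 9.
Alpha gets 3 under Adams and 2 under Webster.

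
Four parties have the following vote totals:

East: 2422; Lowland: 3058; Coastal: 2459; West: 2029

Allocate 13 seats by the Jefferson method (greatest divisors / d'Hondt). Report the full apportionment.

Standard divisor 9968/13 ≈ 766.769; standard quotas: East 3.159, Lowland 3.988, Coastal 3.207, West 2.646.
Rounding down gives 3, 3, 3, 2 = 11 seats, so the divisor must be adjusted.
With modified divisor 650: modified quotas East 3.726, Lowland 4.705, Coastal 3.783, West 3.122.
Rounding down: East 3, Lowland 4, Coastal 3, West 3 (total 13).

East=3, Lowland=4, Coastal=3, West=3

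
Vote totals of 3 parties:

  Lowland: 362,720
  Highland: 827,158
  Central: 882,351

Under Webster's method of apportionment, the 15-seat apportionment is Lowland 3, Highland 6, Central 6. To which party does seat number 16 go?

Priority for the next seat is population ÷ (current seats + 0.5).
Priorities: Lowland 103634.286, Highland 127255.077, Central 135746.308.
Highest priority: Central.

Central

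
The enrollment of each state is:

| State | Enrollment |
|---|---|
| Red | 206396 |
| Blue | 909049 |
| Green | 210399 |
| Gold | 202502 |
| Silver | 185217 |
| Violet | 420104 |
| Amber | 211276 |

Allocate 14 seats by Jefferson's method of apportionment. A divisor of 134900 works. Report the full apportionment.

Red 1, Blue 6, Green 1, Gold 1, Silver 1, Violet 3, Amber 1

With modified divisor 134900: modified quotas Red 1.530, Blue 6.739, Green 1.560, Gold 1.501, Silver 1.373, Violet 3.114, Amber 1.566.
Rounding down: Red 1, Blue 6, Green 1, Gold 1, Silver 1, Violet 3, Amber 1 (total 14).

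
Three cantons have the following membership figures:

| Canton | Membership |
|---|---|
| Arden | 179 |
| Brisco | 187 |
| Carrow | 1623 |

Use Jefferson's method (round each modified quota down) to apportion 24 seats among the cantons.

Standard divisor 1989/24 ≈ 82.875; standard quotas: Arden 2.160, Brisco 2.256, Carrow 19.584.
Rounding down gives 2, 2, 19 = 23 seats, so the divisor must be adjusted.
With modified divisor 80: modified quotas Arden 2.237, Brisco 2.337, Carrow 20.288.
Rounding down: Arden 2, Brisco 2, Carrow 20 (total 24).

Arden: 2, Brisco: 2, Carrow: 20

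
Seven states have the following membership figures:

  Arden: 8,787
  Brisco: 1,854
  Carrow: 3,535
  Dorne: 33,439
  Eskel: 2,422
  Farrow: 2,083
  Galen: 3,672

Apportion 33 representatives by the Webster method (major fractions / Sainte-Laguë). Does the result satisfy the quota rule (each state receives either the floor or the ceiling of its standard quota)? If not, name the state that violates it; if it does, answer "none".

Dorne

Standard quotas: Arden 5.197, Brisco 1.097, Carrow 2.091, Dorne 19.779, Eskel 1.433, Farrow 1.232, Galen 2.172.
Webster allocation: Arden 5, Brisco 1, Carrow 2, Dorne 21, Eskel 1, Farrow 1, Galen 2.
Dorne has quota 19.779 (lower 19, upper 20) but receives 21 — outside the quota interval.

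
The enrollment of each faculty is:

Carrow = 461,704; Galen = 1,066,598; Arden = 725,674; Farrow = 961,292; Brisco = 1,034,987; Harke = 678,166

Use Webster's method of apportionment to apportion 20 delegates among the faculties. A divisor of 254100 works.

With modified divisor 254100: modified quotas Carrow 1.817, Galen 4.198, Arden 2.856, Farrow 3.783, Brisco 4.073, Harke 2.669.
Rounding to the nearest integer: Carrow 2, Galen 4, Arden 3, Farrow 4, Brisco 4, Harke 3 (total 20).

Carrow=2; Galen=4; Arden=3; Farrow=4; Brisco=4; Harke=3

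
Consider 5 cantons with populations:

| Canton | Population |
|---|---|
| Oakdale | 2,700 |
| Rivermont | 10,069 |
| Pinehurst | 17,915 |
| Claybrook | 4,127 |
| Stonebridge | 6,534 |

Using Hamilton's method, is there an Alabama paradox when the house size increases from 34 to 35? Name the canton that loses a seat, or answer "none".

At 34 seats: Oakdale 2, Rivermont 8, Pinehurst 15, Claybrook 4, Stonebridge 5.
At 35 seats: Oakdale 2, Rivermont 9, Pinehurst 15, Claybrook 3, Stonebridge 6.
Claybrook drops from 4 to 3.

Claybrook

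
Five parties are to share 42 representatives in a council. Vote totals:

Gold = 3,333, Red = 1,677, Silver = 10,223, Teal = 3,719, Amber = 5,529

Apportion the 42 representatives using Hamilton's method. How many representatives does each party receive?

The standard divisor is 24481/42 ≈ 582.881.
Standard quotas: Gold 5.7181, Red 2.8771, Silver 17.5387, Teal 6.3804, Amber 9.4856.
Lower quotas: Gold 5, Red 2, Silver 17, Teal 6, Amber 9 (sum 39, leaving 3 seats).
Remainders in descending order: Red 0.8771, Gold 0.7181, Silver 0.5387, Amber 0.4856, Teal 0.3804.
Largest remainders: Red, Gold, Silver receive the extra seats.

Gold 6; Red 3; Silver 18; Teal 6; Amber 9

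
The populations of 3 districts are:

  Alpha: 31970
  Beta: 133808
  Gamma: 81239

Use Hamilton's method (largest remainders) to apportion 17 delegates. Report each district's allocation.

Alpha=2, Beta=9, Gamma=6

The standard divisor is 247017/17 ≈ 14530.412.
Standard quotas: Alpha 2.2002, Beta 9.2088, Gamma 5.5910.
Lower quotas: Alpha 2, Beta 9, Gamma 5 (sum 16, leaving 1 seat).
Remainders in descending order: Gamma 0.5910, Beta 0.2088, Alpha 0.2002.
Largest remainder: Gamma receives the extra seat.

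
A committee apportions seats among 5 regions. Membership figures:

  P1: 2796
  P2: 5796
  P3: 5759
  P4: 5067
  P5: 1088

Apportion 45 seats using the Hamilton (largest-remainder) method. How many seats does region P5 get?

2

Standard divisor: 20506 ÷ 45 ≈ 455.689.
Standard quotas: P1 6.1358, P2 12.7192, P3 12.6380, P4 11.1194, P5 2.3876.
Lower quotas: P1 6, P2 12, P3 12, P4 11, P5 2 (sum 43, leaving 2 seats).
Remainders in descending order: P2 0.7192, P3 0.6380, P5 0.3876, P1 0.1358, P4 0.1194.
The surplus seats go to P2, P3.
P5 receives 2.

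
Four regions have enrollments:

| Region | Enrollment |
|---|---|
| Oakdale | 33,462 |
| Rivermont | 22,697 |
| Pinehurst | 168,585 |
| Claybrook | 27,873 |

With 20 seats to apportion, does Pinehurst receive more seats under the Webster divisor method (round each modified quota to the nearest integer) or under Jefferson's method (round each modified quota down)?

Jefferson

Webster: Oakdale 3, Rivermont 2, Pinehurst 13, Claybrook 2.
Jefferson: Oakdale 2, Rivermont 2, Pinehurst 14, Claybrook 2.
Pinehurst gets 13 under Webster and 14 under Jefferson.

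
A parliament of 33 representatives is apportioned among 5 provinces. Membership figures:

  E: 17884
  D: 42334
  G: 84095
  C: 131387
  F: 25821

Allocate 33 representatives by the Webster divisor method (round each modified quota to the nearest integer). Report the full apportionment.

Standard divisor 301521/33 ≈ 9137; standard quotas: E 1.957, D 4.633, G 9.204, C 14.380, F 2.826.
Rounding to the nearest integer gives E 2, D 5, G 9, C 14, F 3 — total 33, matching the house size, so no adjustment is needed.

E=2, D=5, G=9, C=14, F=3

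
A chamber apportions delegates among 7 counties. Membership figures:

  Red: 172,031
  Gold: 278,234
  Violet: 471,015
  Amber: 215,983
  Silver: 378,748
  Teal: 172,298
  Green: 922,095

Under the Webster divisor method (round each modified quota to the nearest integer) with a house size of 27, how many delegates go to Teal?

2

Standard divisor 2610404/27 ≈ 96681.63; standard quotas: Red 1.779, Gold 2.878, Violet 4.872, Amber 2.234, Silver 3.917, Teal 1.782, Green 9.537.
Rounding to the nearest integer gives 2, 3, 5, 2, 4, 2, 10 = 28 seats, so the divisor must be adjusted.
With modified divisor 100900: modified quotas Red 1.705, Gold 2.758, Violet 4.668, Amber 2.141, Silver 3.754, Teal 1.708, Green 9.139.
Rounding to the nearest integer: Red 2, Gold 3, Violet 5, Amber 2, Silver 4, Teal 2, Green 9 (total 27).
Teal receives 2.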